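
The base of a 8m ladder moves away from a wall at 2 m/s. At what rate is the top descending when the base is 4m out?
2√3/3 ≈ 1.155 m/s

x² + y² = 8²
2x·dx/dt + 2y·dy/dt = 0
dy/dt = -x/y · dx/dt = -4/(4√3) · 2 = -2√3/3 m/s
The top is descending at 2√3/3 ≈ 1.155 m/s.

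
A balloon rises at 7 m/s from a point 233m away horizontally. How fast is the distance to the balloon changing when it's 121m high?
847√68930/68930 ≈ 3.226 m/s

z² = 233² + y²
z = √(233² + 121²) = √68930
dz/dt = y/z · dy/dt = 121/√68930 · 7 = 847√68930/68930 ≈ 3.226 m/s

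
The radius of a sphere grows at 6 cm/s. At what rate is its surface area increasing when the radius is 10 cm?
480π cm²/s

S = 4πr²
dS/dt = dS/dr · dr/dt = 8πr · 6
At r = 10: dS/dt = 480π cm²/s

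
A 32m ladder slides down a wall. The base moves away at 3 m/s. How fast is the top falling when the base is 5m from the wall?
5√111/111 ≈ 0.4746 m/s

x² + y² = 32²
2x·dx/dt + 2y·dy/dt = 0
dy/dt = -x/y · dx/dt = -5/(3√111) · 3 = -5√111/111 m/s
The top is descending at 5√111/111 ≈ 0.4746 m/s.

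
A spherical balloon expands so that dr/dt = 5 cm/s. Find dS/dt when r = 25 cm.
1000π cm²/s

S = 4πr²
dS/dt = dS/dr · dr/dt = 8πr · 5
At r = 25: dS/dt = 1000π cm²/s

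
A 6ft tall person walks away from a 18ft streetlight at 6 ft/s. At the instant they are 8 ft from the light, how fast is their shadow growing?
3 ft/s

By similar triangles: 18/(x+s) = 6/s
Solving: s = 6x/12
ds/dt = 6/12 · dx/dt = 1/2 · 6 = 3 ft/s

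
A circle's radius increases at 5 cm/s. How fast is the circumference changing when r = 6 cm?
10π cm/s

C = 2πr
dC/dt = 2π · dr/dt = 2π · 5 = 10π cm/s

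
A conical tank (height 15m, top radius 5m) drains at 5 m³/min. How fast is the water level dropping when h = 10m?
9/(20π) ≈ 0.1432 m/min

r/h = 5/15, so r = (1/3)h
V = (1/3)πr²h = (1/3)π((1/3)h)²h = (1/27)πh³
dV/dh = (1/9)πh²
dh/dt = (dV/dt)/(dV/dh) = -5/((1/9)π·10²) = -9/(20π) m/min
The level is dropping at 9/(20π) ≈ 0.1432 m/min.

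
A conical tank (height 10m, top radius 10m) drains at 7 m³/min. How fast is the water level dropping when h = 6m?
7/(36π) ≈ 0.06189 m/min

r/h = 10/10, so r = h
V = (1/3)πr²h = (1/3)π(h)²h = (1/3)πh³
dV/dh = πh²
dh/dt = (dV/dt)/(dV/dh) = -7/(π·6²) = -7/(36π) m/min
The level is dropping at 7/(36π) ≈ 0.06189 m/min.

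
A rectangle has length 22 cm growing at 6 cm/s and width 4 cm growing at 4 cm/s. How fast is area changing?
112 cm²/s

A = lw
dA/dt = w·dl/dt + l·dw/dt = 4·6 + 22·4 = 112 cm²/s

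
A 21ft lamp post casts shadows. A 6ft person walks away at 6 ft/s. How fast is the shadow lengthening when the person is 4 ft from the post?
12/5 ft/s

By similar triangles: 21/(x+s) = 6/s
Solving: s = 6x/15
ds/dt = 6/15 · dx/dt = 2/5 · 6 = 12/5 ft/s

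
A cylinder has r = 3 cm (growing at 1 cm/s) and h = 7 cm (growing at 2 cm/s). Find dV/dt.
60π cm³/s

V = πr²h
dV/dt = 2πrh·dr/dt + πr²·dh/dt
= 2π(3)(7)(1) + π(3)²(2)
= 60π cm³/s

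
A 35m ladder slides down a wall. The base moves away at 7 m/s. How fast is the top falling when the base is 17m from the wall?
119√26/156 ≈ 3.89 m/s

x² + y² = 35²
2x·dx/dt + 2y·dy/dt = 0
dy/dt = -x/y · dx/dt = -17/(6√26) · 7 = -119√26/156 m/s
The top is descending at 119√26/156 ≈ 3.89 m/s.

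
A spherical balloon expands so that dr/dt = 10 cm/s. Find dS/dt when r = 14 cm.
1120π cm²/s

S = 4πr²
dS/dt = dS/dr · dr/dt = 8πr · 10
At r = 14: dS/dt = 1120π cm²/s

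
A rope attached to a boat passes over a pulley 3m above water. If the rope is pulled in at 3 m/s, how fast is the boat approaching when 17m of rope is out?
51√70/140 ≈ 3.048 m/s

rope² = x² + 3²
x = √(17² - 3²) = 2√70
dx/dt = (rope/x) · d(rope)/dt = (17/(2√70)) · (-3) = -51√70/140 m/s
The boat approaches at 51√70/140 ≈ 3.048 m/s.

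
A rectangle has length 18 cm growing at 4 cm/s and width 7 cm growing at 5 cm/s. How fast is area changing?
118 cm²/s

A = lw
dA/dt = w·dl/dt + l·dw/dt = 7·4 + 18·5 = 118 cm²/s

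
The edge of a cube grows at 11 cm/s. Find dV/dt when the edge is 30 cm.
29700 cm³/s

V = s³
dV/dt = 3s² · ds/dt = 3·30²·11 = 29700 cm³/s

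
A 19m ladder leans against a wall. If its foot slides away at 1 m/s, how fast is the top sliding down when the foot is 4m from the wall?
4√345/345 ≈ 0.2154 m/s

x² + y² = 19²
2x·dx/dt + 2y·dy/dt = 0
dy/dt = -x/y · dx/dt = -4/√345 · 1 = -4√345/345 m/s
The top is descending at 4√345/345 ≈ 0.2154 m/s.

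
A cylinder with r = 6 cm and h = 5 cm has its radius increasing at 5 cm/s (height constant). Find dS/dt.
170π cm²/s

S = 2πrh + 2πr² (lateral + bases)
dS/dt = (2πh + 4πr)·dr/dt = (2π·5 + 4π·6)·5
= 170π cm²/s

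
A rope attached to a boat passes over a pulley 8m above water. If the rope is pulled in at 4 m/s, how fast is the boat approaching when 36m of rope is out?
36√77/77 ≈ 4.103 m/s

rope² = x² + 8²
x = √(36² - 8²) = 4√77
dx/dt = (rope/x) · d(rope)/dt = (36/(4√77)) · (-4) = -36√77/77 m/s
The boat approaches at 36√77/77 ≈ 4.103 m/s.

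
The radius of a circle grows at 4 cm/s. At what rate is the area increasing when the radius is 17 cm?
136π cm²/s

A = πr²
dA/dt = 2πr · dr/dt = 2π(17)(4) = 136π cm²/s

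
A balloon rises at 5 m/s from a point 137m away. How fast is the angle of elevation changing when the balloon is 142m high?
0.017594 rad/s

tan(θ) = y/137
sec²(θ) · dθ/dt = (1/137) · dy/dt
dθ/dt = cos²(θ)/137 · 5 = 137/(137² + 142²) · 5
dθ/dt = 0.017594 rad/s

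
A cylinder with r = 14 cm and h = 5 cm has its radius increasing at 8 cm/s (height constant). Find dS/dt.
528π cm²/s

S = 2πrh + 2πr² (lateral + bases)
dS/dt = (2πh + 4πr)·dr/dt = (2π·5 + 4π·14)·8
= 528π cm²/s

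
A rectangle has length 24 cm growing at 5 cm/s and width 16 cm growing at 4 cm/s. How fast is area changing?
176 cm²/s

A = lw
dA/dt = w·dl/dt + l·dw/dt = 16·5 + 24·4 = 176 cm²/s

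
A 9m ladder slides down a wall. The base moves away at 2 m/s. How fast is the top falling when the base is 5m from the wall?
5√14/14 ≈ 1.336 m/s

x² + y² = 9²
2x·dx/dt + 2y·dy/dt = 0
dy/dt = -x/y · dx/dt = -5/(2√14) · 2 = -5√14/14 m/s
The top is descending at 5√14/14 ≈ 1.336 m/s.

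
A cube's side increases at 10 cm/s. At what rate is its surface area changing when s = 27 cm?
3240 cm²/s

A = 6s²
dA/dt = 12s · ds/dt = 12·27·10 = 3240 cm²/s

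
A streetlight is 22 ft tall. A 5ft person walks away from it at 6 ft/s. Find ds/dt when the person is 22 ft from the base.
30/17 ft/s

By similar triangles: 22/(x+s) = 5/s
Solving: s = 5x/17
ds/dt = 5/17 · dx/dt = 5/17 · 6 = 30/17 ft/s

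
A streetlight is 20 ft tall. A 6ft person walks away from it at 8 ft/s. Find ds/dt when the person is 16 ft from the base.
24/7 ft/s

By similar triangles: 20/(x+s) = 6/s
Solving: s = 6x/14
ds/dt = 6/14 · dx/dt = 3/7 · 8 = 24/7 ft/s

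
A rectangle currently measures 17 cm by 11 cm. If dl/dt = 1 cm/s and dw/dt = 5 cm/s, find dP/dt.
12 cm/s

P = 2(l + w)
dP/dt = 2(dl/dt + dw/dt) = 2(1 + 5) = 12 cm/s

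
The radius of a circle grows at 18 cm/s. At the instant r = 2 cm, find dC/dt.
36π cm/s

C = 2πr
dC/dt = 2π · dr/dt = 2π · 18 = 36π cm/s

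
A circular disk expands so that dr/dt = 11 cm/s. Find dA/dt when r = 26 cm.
572π cm²/s

A = πr²
dA/dt = 2πr · dr/dt = 2π(26)(11) = 572π cm²/s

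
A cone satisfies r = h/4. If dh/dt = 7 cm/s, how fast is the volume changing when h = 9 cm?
567π/16 cm³/s

V = (1/3)π(h/4)²h = πh³/48
dV/dt = πh²/16 · 7
At h = 9: dV/dt = 567π/16 cm³/s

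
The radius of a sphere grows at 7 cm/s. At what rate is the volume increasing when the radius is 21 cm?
12348π cm³/s

V = (4/3)πr³
dV/dt = dV/dr · dr/dt = 4πr² · 7
At r = 21: dV/dt = 12348π cm³/s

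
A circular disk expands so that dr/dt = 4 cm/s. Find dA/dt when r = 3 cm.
24π cm²/s

A = πr²
dA/dt = 2πr · dr/dt = 2π(3)(4) = 24π cm²/s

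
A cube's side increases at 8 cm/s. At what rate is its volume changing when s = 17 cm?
6936 cm³/s

V = s³
dV/dt = 3s² · ds/dt = 3·17²·8 = 6936 cm³/s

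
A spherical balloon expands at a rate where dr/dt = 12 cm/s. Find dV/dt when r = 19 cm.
17328π cm³/s

V = (4/3)πr³
dV/dt = dV/dr · dr/dt = 4πr² · 12
At r = 19: dV/dt = 17328π cm³/s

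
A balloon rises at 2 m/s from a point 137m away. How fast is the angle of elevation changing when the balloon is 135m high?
0.007407 rad/s

tan(θ) = y/137
sec²(θ) · dθ/dt = (1/137) · dy/dt
dθ/dt = cos²(θ)/137 · 2 = 137/(137² + 135²) · 2
dθ/dt = 0.007407 rad/s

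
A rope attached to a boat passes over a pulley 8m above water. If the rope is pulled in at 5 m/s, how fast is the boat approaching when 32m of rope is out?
4√15/3 ≈ 5.164 m/s

rope² = x² + 8²
x = √(32² - 8²) = 8√15
dx/dt = (rope/x) · d(rope)/dt = (32/(8√15)) · (-5) = -4√15/3 m/s
The boat approaches at 4√15/3 ≈ 5.164 m/s.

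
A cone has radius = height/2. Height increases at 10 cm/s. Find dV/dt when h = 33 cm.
5445π/2 cm³/s

V = (1/3)π(h/2)²h = πh³/12
dV/dt = πh²/4 · 10
At h = 33: dV/dt = 5445π/2 cm³/s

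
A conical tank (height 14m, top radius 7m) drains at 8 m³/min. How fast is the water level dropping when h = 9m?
32/(81π) ≈ 0.1258 m/min

r/h = 7/14, so r = (1/2)h
V = (1/3)πr²h = (1/3)π((1/2)h)²h = (1/12)πh³
dV/dh = (1/4)πh²
dh/dt = (dV/dt)/(dV/dh) = -8/((1/4)π·9²) = -32/(81π) m/min
The level is dropping at 32/(81π) ≈ 0.1258 m/min.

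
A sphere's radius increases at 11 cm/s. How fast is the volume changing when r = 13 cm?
7436π cm³/s

V = (4/3)πr³
dV/dt = dV/dr · dr/dt = 4πr² · 11
At r = 13: dV/dt = 7436π cm³/s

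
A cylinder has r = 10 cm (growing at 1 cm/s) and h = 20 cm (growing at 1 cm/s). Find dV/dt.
500π cm³/s

V = πr²h
dV/dt = 2πrh·dr/dt + πr²·dh/dt
= 2π(10)(20)(1) + π(10)²(1)
= 500π cm³/s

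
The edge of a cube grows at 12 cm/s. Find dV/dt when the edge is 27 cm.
26244 cm³/s

V = s³
dV/dt = 3s² · ds/dt = 3·27²·12 = 26244 cm³/s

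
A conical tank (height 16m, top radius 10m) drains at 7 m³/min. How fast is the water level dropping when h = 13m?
448/(4225π) ≈ 0.03375 m/min

r/h = 10/16, so r = (5/8)h
V = (1/3)πr²h = (1/3)π((5/8)h)²h = (25/192)πh³
dV/dh = (25/64)πh²
dh/dt = (dV/dt)/(dV/dh) = -7/((25/64)π·13²) = -448/(4225π) m/min
The level is dropping at 448/(4225π) ≈ 0.03375 m/min.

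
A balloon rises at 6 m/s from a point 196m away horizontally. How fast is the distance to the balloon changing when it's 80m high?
120√2801/2801 ≈ 2.267 m/s

z² = 196² + y²
z = √(196² + 80²) = 4√2801
dz/dt = y/z · dy/dt = 80/(4√2801) · 6 = 120√2801/2801 ≈ 2.267 m/s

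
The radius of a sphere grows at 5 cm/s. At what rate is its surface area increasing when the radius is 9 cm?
360π cm²/s

S = 4πr²
dS/dt = dS/dr · dr/dt = 8πr · 5
At r = 9: dS/dt = 360π cm²/s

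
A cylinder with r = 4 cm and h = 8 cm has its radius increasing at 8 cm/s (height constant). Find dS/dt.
256π cm²/s

S = 2πrh + 2πr² (lateral + bases)
dS/dt = (2πh + 4πr)·dr/dt = (2π·8 + 4π·4)·8
= 256π cm²/s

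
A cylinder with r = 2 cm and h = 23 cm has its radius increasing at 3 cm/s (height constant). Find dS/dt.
162π cm²/s

S = 2πrh + 2πr² (lateral + bases)
dS/dt = (2πh + 4πr)·dr/dt = (2π·23 + 4π·2)·3
= 162π cm²/s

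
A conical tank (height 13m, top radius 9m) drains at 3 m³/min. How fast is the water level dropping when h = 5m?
169/(675π) ≈ 0.0797 m/min

r/h = 9/13, so r = (9/13)h
V = (1/3)πr²h = (1/3)π((9/13)h)²h = (27/169)πh³
dV/dh = (81/169)πh²
dh/dt = (dV/dt)/(dV/dh) = -3/((81/169)π·5²) = -169/(675π) m/min
The level is dropping at 169/(675π) ≈ 0.0797 m/min.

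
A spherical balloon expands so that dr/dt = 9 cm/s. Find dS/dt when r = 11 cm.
792π cm²/s

S = 4πr²
dS/dt = dS/dr · dr/dt = 8πr · 9
At r = 11: dS/dt = 792π cm²/s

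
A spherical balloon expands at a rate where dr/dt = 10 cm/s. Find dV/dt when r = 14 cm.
7840π cm³/s

V = (4/3)πr³
dV/dt = dV/dr · dr/dt = 4πr² · 10
At r = 14: dV/dt = 7840π cm³/s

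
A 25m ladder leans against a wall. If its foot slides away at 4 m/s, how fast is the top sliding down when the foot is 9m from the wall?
9√34/34 ≈ 1.543 m/s

x² + y² = 25²
2x·dx/dt + 2y·dy/dt = 0
dy/dt = -x/y · dx/dt = -9/(4√34) · 4 = -9√34/34 m/s
The top is descending at 9√34/34 ≈ 1.543 m/s.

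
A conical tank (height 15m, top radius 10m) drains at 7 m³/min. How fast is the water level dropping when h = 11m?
63/(484π) ≈ 0.04143 m/min

r/h = 10/15, so r = (2/3)h
V = (1/3)πr²h = (1/3)π((2/3)h)²h = (4/27)πh³
dV/dh = (4/9)πh²
dh/dt = (dV/dt)/(dV/dh) = -7/((4/9)π·11²) = -63/(484π) m/min
The level is dropping at 63/(484π) ≈ 0.04143 m/min.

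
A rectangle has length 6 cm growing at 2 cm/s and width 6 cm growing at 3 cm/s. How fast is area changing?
30 cm²/s

A = lw
dA/dt = w·dl/dt + l·dw/dt = 6·2 + 6·3 = 30 cm²/s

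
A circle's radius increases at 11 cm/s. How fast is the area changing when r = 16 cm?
352π cm²/s

A = πr²
dA/dt = 2πr · dr/dt = 2π(16)(11) = 352π cm²/s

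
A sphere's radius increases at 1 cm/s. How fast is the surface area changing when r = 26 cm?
208π cm²/s

S = 4πr²
dS/dt = dS/dr · dr/dt = 8πr · 1
At r = 26: dS/dt = 208π cm²/s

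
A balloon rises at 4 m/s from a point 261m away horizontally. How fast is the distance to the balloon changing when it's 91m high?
182√76402/38201 ≈ 1.317 m/s

z² = 261² + y²
z = √(261² + 91²) = √76402
dz/dt = y/z · dy/dt = 91/√76402 · 4 = 182√76402/38201 ≈ 1.317 m/s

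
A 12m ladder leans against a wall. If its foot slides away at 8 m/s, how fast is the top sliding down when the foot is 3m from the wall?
8√15/15 ≈ 2.066 m/s

x² + y² = 12²
2x·dx/dt + 2y·dy/dt = 0
dy/dt = -x/y · dx/dt = -3/(3√15) · 8 = -8√15/15 m/s
The top is descending at 8√15/15 ≈ 2.066 m/s.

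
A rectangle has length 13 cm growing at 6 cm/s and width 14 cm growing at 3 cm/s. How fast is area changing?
123 cm²/s

A = lw
dA/dt = w·dl/dt + l·dw/dt = 14·6 + 13·3 = 123 cm²/s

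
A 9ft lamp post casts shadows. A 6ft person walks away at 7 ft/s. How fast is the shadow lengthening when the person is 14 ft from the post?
14 ft/s

By similar triangles: 9/(x+s) = 6/s
Solving: s = 6x/3
ds/dt = 6/3 · dx/dt = 2 · 7 = 14 ft/s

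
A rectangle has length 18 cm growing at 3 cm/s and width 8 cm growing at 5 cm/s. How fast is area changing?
114 cm²/s

A = lw
dA/dt = w·dl/dt + l·dw/dt = 8·3 + 18·5 = 114 cm²/s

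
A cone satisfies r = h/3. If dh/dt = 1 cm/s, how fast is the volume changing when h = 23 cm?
529π/9 cm³/s

V = (1/3)π(h/3)²h = πh³/27
dV/dt = πh²/9 · 1
At h = 23: dV/dt = 529π/9 cm³/s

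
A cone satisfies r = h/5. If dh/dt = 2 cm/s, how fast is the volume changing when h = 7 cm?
98π/25 cm³/s

V = (1/3)π(h/5)²h = πh³/75
dV/dt = πh²/25 · 2
At h = 7: dV/dt = 98π/25 cm³/s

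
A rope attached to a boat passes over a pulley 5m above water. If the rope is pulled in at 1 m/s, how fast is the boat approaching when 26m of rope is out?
26√651/651 ≈ 1.019 m/s

rope² = x² + 5²
x = √(26² - 5²) = √651
dx/dt = (rope/x) · d(rope)/dt = (26/√651) · (-1) = -26√651/651 m/s
The boat approaches at 26√651/651 ≈ 1.019 m/s.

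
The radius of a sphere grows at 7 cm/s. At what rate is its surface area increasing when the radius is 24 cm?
1344π cm²/s

S = 4πr²
dS/dt = dS/dr · dr/dt = 8πr · 7
At r = 24: dS/dt = 1344π cm²/s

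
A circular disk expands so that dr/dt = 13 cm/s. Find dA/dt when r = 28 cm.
728π cm²/s

A = πr²
dA/dt = 2πr · dr/dt = 2π(28)(13) = 728π cm²/s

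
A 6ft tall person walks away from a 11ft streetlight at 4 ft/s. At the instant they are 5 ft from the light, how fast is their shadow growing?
24/5 ft/s

By similar triangles: 11/(x+s) = 6/s
Solving: s = 6x/5
ds/dt = 6/5 · dx/dt = 6/5 · 4 = 24/5 ft/s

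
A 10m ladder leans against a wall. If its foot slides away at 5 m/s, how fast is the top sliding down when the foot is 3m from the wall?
15√91/91 ≈ 1.572 m/s

x² + y² = 10²
2x·dx/dt + 2y·dy/dt = 0
dy/dt = -x/y · dx/dt = -3/√91 · 5 = -15√91/91 m/s
The top is descending at 15√91/91 ≈ 1.572 m/s.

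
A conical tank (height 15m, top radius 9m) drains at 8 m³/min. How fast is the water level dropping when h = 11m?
200/(1089π) ≈ 0.05846 m/min

r/h = 9/15, so r = (3/5)h
V = (1/3)πr²h = (1/3)π((3/5)h)²h = (3/25)πh³
dV/dh = (9/25)πh²
dh/dt = (dV/dt)/(dV/dh) = -8/((9/25)π·11²) = -200/(1089π) m/min
The level is dropping at 200/(1089π) ≈ 0.05846 m/min.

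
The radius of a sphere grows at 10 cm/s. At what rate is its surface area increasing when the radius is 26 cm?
2080π cm²/s

S = 4πr²
dS/dt = dS/dr · dr/dt = 8πr · 10
At r = 26: dS/dt = 2080π cm²/s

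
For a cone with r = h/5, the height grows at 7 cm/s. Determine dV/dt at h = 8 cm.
448π/25 cm³/s

V = (1/3)π(h/5)²h = πh³/75
dV/dt = πh²/25 · 7
At h = 8: dV/dt = 448π/25 cm³/s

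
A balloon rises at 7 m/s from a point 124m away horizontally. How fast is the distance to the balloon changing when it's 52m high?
91√1130/1130 ≈ 2.707 m/s

z² = 124² + y²
z = √(124² + 52²) = 4√1130
dz/dt = y/z · dy/dt = 52/(4√1130) · 7 = 91√1130/1130 ≈ 2.707 m/s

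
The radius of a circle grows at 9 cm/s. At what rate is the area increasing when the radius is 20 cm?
360π cm²/s

A = πr²
dA/dt = 2πr · dr/dt = 2π(20)(9) = 360π cm²/s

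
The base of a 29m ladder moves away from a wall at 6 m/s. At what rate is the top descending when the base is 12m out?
72√697/697 ≈ 2.727 m/s

x² + y² = 29²
2x·dx/dt + 2y·dy/dt = 0
dy/dt = -x/y · dx/dt = -12/√697 · 6 = -72√697/697 m/s
The top is descending at 72√697/697 ≈ 2.727 m/s.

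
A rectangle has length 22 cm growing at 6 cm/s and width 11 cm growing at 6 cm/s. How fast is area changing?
198 cm²/s

A = lw
dA/dt = w·dl/dt + l·dw/dt = 11·6 + 22·6 = 198 cm²/s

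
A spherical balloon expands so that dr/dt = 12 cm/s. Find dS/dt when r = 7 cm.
672π cm²/s

S = 4πr²
dS/dt = dS/dr · dr/dt = 8πr · 12
At r = 7: dS/dt = 672π cm²/s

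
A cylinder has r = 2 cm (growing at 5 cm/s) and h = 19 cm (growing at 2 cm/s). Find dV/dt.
388π cm³/s

V = πr²h
dV/dt = 2πrh·dr/dt + πr²·dh/dt
= 2π(2)(19)(5) + π(2)²(2)
= 388π cm³/s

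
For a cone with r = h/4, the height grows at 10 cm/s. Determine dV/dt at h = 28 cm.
490π cm³/s

V = (1/3)π(h/4)²h = πh³/48
dV/dt = πh²/16 · 10
At h = 28: dV/dt = 490π cm³/s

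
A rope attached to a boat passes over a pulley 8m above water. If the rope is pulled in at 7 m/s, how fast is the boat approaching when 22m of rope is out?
11√105/15 ≈ 7.514 m/s

rope² = x² + 8²
x = √(22² - 8²) = 2√105
dx/dt = (rope/x) · d(rope)/dt = (22/(2√105)) · (-7) = -11√105/15 m/s
The boat approaches at 11√105/15 ≈ 7.514 m/s.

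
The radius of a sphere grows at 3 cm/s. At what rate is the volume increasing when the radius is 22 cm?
5808π cm³/s

V = (4/3)πr³
dV/dt = dV/dr · dr/dt = 4πr² · 3
At r = 22: dV/dt = 5808π cm³/s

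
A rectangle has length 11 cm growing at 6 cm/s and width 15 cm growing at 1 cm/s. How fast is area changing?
101 cm²/s

A = lw
dA/dt = w·dl/dt + l·dw/dt = 15·6 + 11·1 = 101 cm²/s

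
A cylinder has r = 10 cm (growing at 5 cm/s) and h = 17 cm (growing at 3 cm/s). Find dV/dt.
2000π cm³/s

V = πr²h
dV/dt = 2πrh·dr/dt + πr²·dh/dt
= 2π(10)(17)(5) + π(10)²(3)
= 2000π cm³/s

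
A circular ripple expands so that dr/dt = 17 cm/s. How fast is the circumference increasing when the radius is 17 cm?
34π cm/s

C = 2πr
dC/dt = 2π · dr/dt = 2π · 17 = 34π cm/s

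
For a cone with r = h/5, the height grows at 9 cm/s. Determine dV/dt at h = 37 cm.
12321π/25 cm³/s

V = (1/3)π(h/5)²h = πh³/75
dV/dt = πh²/25 · 9
At h = 37: dV/dt = 12321π/25 cm³/s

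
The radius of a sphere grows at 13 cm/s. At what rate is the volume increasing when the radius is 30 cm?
46800π cm³/s

V = (4/3)πr³
dV/dt = dV/dr · dr/dt = 4πr² · 13
At r = 30: dV/dt = 46800π cm³/s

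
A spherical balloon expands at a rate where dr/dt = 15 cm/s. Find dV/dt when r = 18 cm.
19440π cm³/s

V = (4/3)πr³
dV/dt = dV/dr · dr/dt = 4πr² · 15
At r = 18: dV/dt = 19440π cm³/s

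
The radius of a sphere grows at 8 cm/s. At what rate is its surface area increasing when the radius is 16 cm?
1024π cm²/s

S = 4πr²
dS/dt = dS/dr · dr/dt = 8πr · 8
At r = 16: dS/dt = 1024π cm²/s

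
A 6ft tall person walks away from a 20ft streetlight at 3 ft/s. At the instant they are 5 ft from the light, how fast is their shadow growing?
9/7 ft/s

By similar triangles: 20/(x+s) = 6/s
Solving: s = 6x/14
ds/dt = 6/14 · dx/dt = 3/7 · 3 = 9/7 ft/s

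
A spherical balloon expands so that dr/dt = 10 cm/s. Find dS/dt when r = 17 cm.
1360π cm²/s

S = 4πr²
dS/dt = dS/dr · dr/dt = 8πr · 10
At r = 17: dS/dt = 1360π cm²/s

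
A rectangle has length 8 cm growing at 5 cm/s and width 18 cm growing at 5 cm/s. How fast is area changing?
130 cm²/s

A = lw
dA/dt = w·dl/dt + l·dw/dt = 18·5 + 8·5 = 130 cm²/s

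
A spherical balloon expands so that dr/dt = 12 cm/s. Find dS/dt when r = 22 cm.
2112π cm²/s

S = 4πr²
dS/dt = dS/dr · dr/dt = 8πr · 12
At r = 22: dS/dt = 2112π cm²/s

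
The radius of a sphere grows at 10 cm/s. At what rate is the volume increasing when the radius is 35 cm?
49000π cm³/s

V = (4/3)πr³
dV/dt = dV/dr · dr/dt = 4πr² · 10
At r = 35: dV/dt = 49000π cm³/s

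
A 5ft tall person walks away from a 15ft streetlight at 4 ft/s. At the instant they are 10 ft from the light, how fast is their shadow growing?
2 ft/s

By similar triangles: 15/(x+s) = 5/s
Solving: s = 5x/10
ds/dt = 5/10 · dx/dt = 1/2 · 4 = 2 ft/s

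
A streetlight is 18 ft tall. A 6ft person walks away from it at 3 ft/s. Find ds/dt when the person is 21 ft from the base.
3/2 ft/s

By similar triangles: 18/(x+s) = 6/s
Solving: s = 6x/12
ds/dt = 6/12 · dx/dt = 1/2 · 3 = 3/2 ft/s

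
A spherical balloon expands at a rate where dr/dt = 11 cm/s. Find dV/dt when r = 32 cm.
45056π cm³/s

V = (4/3)πr³
dV/dt = dV/dr · dr/dt = 4πr² · 11
At r = 32: dV/dt = 45056π cm³/s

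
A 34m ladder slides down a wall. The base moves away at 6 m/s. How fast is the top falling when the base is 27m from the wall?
162√427/427 ≈ 7.84 m/s

x² + y² = 34²
2x·dx/dt + 2y·dy/dt = 0
dy/dt = -x/y · dx/dt = -27/√427 · 6 = -162√427/427 m/s
The top is descending at 162√427/427 ≈ 7.84 m/s.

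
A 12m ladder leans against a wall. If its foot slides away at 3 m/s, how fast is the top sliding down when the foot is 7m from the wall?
21√95/95 ≈ 2.155 m/s

x² + y² = 12²
2x·dx/dt + 2y·dy/dt = 0
dy/dt = -x/y · dx/dt = -7/√95 · 3 = -21√95/95 m/s
The top is descending at 21√95/95 ≈ 2.155 m/s.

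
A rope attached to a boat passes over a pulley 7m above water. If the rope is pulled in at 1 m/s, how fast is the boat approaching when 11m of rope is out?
11√2/12 ≈ 1.296 m/s

rope² = x² + 7²
x = √(11² - 7²) = 6√2
dx/dt = (rope/x) · d(rope)/dt = (11/(6√2)) · (-1) = -11√2/12 m/s
The boat approaches at 11√2/12 ≈ 1.296 m/s.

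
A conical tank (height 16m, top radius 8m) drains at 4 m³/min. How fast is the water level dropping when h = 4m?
1/π ≈ 0.3183 m/min

r/h = 8/16, so r = (1/2)h
V = (1/3)πr²h = (1/3)π((1/2)h)²h = (1/12)πh³
dV/dh = (1/4)πh²
dh/dt = (dV/dt)/(dV/dh) = -4/((1/4)π·4²) = -1/π m/min
The level is dropping at 1/π ≈ 0.3183 m/min.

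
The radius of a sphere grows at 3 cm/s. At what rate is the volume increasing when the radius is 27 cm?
8748π cm³/s

V = (4/3)πr³
dV/dt = dV/dr · dr/dt = 4πr² · 3
At r = 27: dV/dt = 8748π cm³/s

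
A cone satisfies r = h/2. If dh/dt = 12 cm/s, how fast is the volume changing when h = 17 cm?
867π cm³/s

V = (1/3)π(h/2)²h = πh³/12
dV/dt = πh²/4 · 12
At h = 17: dV/dt = 867π cm³/s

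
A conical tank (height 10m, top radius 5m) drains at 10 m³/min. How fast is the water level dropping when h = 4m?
5/(2π) ≈ 0.7958 m/min

r/h = 5/10, so r = (1/2)h
V = (1/3)πr²h = (1/3)π((1/2)h)²h = (1/12)πh³
dV/dh = (1/4)πh²
dh/dt = (dV/dt)/(dV/dh) = -10/((1/4)π·4²) = -5/(2π) m/min
The level is dropping at 5/(2π) ≈ 0.7958 m/min.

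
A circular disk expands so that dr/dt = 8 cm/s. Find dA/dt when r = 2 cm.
32π cm²/s

A = πr²
dA/dt = 2πr · dr/dt = 2π(2)(8) = 32π cm²/s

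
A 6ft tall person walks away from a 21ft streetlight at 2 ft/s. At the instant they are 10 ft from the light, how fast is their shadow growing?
4/5 ft/s

By similar triangles: 21/(x+s) = 6/s
Solving: s = 6x/15
ds/dt = 6/15 · dx/dt = 2/5 · 2 = 4/5 ft/s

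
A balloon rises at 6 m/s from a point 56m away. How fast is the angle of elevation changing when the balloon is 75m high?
0.038352 rad/s

tan(θ) = y/56
sec²(θ) · dθ/dt = (1/56) · dy/dt
dθ/dt = cos²(θ)/56 · 6 = 56/(56² + 75²) · 6
dθ/dt = 0.038352 rad/s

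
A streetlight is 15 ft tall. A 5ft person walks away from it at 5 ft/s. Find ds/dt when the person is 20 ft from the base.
5/2 ft/s

By similar triangles: 15/(x+s) = 5/s
Solving: s = 5x/10
ds/dt = 5/10 · dx/dt = 1/2 · 5 = 5/2 ft/s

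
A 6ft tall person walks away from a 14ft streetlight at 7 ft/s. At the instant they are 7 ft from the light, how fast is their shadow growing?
21/4 ft/s

By similar triangles: 14/(x+s) = 6/s
Solving: s = 6x/8
ds/dt = 6/8 · dx/dt = 3/4 · 7 = 21/4 ft/s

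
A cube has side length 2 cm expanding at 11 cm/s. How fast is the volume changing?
132 cm³/s

V = s³
dV/dt = 3s² · ds/dt = 3·2²·11 = 132 cm³/s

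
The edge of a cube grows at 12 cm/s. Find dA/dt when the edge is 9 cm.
1296 cm²/s

A = 6s²
dA/dt = 12s · ds/dt = 12·9·12 = 1296 cm²/s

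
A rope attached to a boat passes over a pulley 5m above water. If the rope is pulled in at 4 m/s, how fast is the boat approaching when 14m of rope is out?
56√19/57 ≈ 4.282 m/s

rope² = x² + 5²
x = √(14² - 5²) = 3√19
dx/dt = (rope/x) · d(rope)/dt = (14/(3√19)) · (-4) = -56√19/57 m/s
The boat approaches at 56√19/57 ≈ 4.282 m/s.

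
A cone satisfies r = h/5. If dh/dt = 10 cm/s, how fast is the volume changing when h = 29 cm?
1682π/5 cm³/s

V = (1/3)π(h/5)²h = πh³/75
dV/dt = πh²/25 · 10
At h = 29: dV/dt = 1682π/5 cm³/s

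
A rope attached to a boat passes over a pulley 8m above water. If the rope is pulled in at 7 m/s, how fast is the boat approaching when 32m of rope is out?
28√15/15 ≈ 7.23 m/s

rope² = x² + 8²
x = √(32² - 8²) = 8√15
dx/dt = (rope/x) · d(rope)/dt = (32/(8√15)) · (-7) = -28√15/15 m/s
The boat approaches at 28√15/15 ≈ 7.23 m/s.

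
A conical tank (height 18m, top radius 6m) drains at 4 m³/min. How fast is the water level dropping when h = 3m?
4/π ≈ 1.273 m/min

r/h = 6/18, so r = (1/3)h
V = (1/3)πr²h = (1/3)π((1/3)h)²h = (1/27)πh³
dV/dh = (1/9)πh²
dh/dt = (dV/dt)/(dV/dh) = -4/((1/9)π·3²) = -4/π m/min
The level is dropping at 4/π ≈ 1.273 m/min.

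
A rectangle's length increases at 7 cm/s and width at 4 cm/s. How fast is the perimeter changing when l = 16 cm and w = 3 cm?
22 cm/s

P = 2(l + w)
dP/dt = 2(dl/dt + dw/dt) = 2(7 + 4) = 22 cm/s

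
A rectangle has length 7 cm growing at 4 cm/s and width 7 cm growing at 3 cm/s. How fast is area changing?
49 cm²/s

A = lw
dA/dt = w·dl/dt + l·dw/dt = 7·4 + 7·3 = 49 cm²/s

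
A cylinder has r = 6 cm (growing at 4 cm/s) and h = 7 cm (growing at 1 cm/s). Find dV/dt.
372π cm³/s

V = πr²h
dV/dt = 2πrh·dr/dt + πr²·dh/dt
= 2π(6)(7)(4) + π(6)²(1)
= 372π cm³/s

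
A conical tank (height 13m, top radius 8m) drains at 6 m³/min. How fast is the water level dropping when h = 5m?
507/(800π) ≈ 0.2017 m/min

r/h = 8/13, so r = (8/13)h
V = (1/3)πr²h = (1/3)π((8/13)h)²h = (64/507)πh³
dV/dh = (64/169)πh²
dh/dt = (dV/dt)/(dV/dh) = -6/((64/169)π·5²) = -507/(800π) m/min
The level is dropping at 507/(800π) ≈ 0.2017 m/min.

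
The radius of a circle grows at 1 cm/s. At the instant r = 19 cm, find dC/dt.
2π cm/s

C = 2πr
dC/dt = 2π · dr/dt = 2π · 1 = 2π cm/s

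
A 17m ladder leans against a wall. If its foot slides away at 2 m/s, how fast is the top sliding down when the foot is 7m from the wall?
7√15/30 ≈ 0.9037 m/s

x² + y² = 17²
2x·dx/dt + 2y·dy/dt = 0
dy/dt = -x/y · dx/dt = -7/(4√15) · 2 = -7√15/30 m/s
The top is descending at 7√15/30 ≈ 0.9037 m/s.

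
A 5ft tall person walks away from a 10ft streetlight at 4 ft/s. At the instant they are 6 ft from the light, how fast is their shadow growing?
4 ft/s

By similar triangles: 10/(x+s) = 5/s
Solving: s = 5x/5
ds/dt = 5/5 · dx/dt = 1 · 4 = 4 ft/s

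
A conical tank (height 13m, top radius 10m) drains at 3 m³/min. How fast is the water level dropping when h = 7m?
507/(4900π) ≈ 0.03294 m/min

r/h = 10/13, so r = (10/13)h
V = (1/3)πr²h = (1/3)π((10/13)h)²h = (100/507)πh³
dV/dh = (100/169)πh²
dh/dt = (dV/dt)/(dV/dh) = -3/((100/169)π·7²) = -507/(4900π) m/min
The level is dropping at 507/(4900π) ≈ 0.03294 m/min.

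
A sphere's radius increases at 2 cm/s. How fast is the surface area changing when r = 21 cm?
336π cm²/s

S = 4πr²
dS/dt = dS/dr · dr/dt = 8πr · 2
At r = 21: dS/dt = 336π cm²/s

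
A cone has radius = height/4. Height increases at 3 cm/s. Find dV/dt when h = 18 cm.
243π/4 cm³/s

V = (1/3)π(h/4)²h = πh³/48
dV/dt = πh²/16 · 3
At h = 18: dV/dt = 243π/4 cm³/s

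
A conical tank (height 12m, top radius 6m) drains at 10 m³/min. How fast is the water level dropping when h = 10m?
2/(5π) ≈ 0.1273 m/min

r/h = 6/12, so r = (1/2)h
V = (1/3)πr²h = (1/3)π((1/2)h)²h = (1/12)πh³
dV/dh = (1/4)πh²
dh/dt = (dV/dt)/(dV/dh) = -10/((1/4)π·10²) = -2/(5π) m/min
The level is dropping at 2/(5π) ≈ 0.1273 m/min.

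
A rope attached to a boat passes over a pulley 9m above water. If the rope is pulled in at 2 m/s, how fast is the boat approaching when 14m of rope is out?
28√115/115 ≈ 2.611 m/s

rope² = x² + 9²
x = √(14² - 9²) = √115
dx/dt = (rope/x) · d(rope)/dt = (14/√115) · (-2) = -28√115/115 m/s
The boat approaches at 28√115/115 ≈ 2.611 m/s.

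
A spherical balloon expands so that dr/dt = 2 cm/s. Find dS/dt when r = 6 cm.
96π cm²/s

S = 4πr²
dS/dt = dS/dr · dr/dt = 8πr · 2
At r = 6: dS/dt = 96π cm²/s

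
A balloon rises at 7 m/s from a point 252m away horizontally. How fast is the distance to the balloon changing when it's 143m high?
1001√83953/83953 ≈ 3.455 m/s

z² = 252² + y²
z = √(252² + 143²) = √83953
dz/dt = y/z · dy/dt = 143/√83953 · 7 = 1001√83953/83953 ≈ 3.455 m/s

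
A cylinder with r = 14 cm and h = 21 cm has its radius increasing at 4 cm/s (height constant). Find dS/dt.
392π cm²/s

S = 2πrh + 2πr² (lateral + bases)
dS/dt = (2πh + 4πr)·dr/dt = (2π·21 + 4π·14)·4
= 392π cm²/s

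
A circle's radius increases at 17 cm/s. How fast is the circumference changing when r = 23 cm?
34π cm/s

C = 2πr
dC/dt = 2π · dr/dt = 2π · 17 = 34π cm/s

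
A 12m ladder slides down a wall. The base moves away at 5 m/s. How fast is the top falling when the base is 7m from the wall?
7√95/19 ≈ 3.591 m/s

x² + y² = 12²
2x·dx/dt + 2y·dy/dt = 0
dy/dt = -x/y · dx/dt = -7/√95 · 5 = -7√95/19 m/s
The top is descending at 7√95/19 ≈ 3.591 m/s.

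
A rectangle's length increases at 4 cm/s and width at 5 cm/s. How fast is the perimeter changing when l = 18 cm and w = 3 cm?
18 cm/s

P = 2(l + w)
dP/dt = 2(dl/dt + dw/dt) = 2(4 + 5) = 18 cm/s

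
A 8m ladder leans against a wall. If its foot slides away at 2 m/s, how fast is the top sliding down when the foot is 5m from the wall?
10√39/39 ≈ 1.601 m/s

x² + y² = 8²
2x·dx/dt + 2y·dy/dt = 0
dy/dt = -x/y · dx/dt = -5/√39 · 2 = -10√39/39 m/s
The top is descending at 10√39/39 ≈ 1.601 m/s.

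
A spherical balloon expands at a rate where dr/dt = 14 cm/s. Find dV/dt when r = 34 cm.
64736π cm³/s

V = (4/3)πr³
dV/dt = dV/dr · dr/dt = 4πr² · 14
At r = 34: dV/dt = 64736π cm³/s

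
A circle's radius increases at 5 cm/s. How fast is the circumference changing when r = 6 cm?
10π cm/s

C = 2πr
dC/dt = 2π · dr/dt = 2π · 5 = 10π cm/s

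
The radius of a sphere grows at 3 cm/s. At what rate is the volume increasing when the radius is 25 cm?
7500π cm³/s

V = (4/3)πr³
dV/dt = dV/dr · dr/dt = 4πr² · 3
At r = 25: dV/dt = 7500π cm³/s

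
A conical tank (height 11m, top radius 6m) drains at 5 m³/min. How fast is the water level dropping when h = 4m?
605/(576π) ≈ 0.3343 m/min

r/h = 6/11, so r = (6/11)h
V = (1/3)πr²h = (1/3)π((6/11)h)²h = (12/121)πh³
dV/dh = (36/121)πh²
dh/dt = (dV/dt)/(dV/dh) = -5/((36/121)π·4²) = -605/(576π) m/min
The level is dropping at 605/(576π) ≈ 0.3343 m/min.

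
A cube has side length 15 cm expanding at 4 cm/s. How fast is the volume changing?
2700 cm³/s

V = s³
dV/dt = 3s² · ds/dt = 3·15²·4 = 2700 cm³/s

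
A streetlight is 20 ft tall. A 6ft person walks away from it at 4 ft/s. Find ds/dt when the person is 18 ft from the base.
12/7 ft/s

By similar triangles: 20/(x+s) = 6/s
Solving: s = 6x/14
ds/dt = 6/14 · dx/dt = 3/7 · 4 = 12/7 ft/s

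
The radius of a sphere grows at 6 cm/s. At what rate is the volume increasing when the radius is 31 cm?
23064π cm³/s

V = (4/3)πr³
dV/dt = dV/dr · dr/dt = 4πr² · 6
At r = 31: dV/dt = 23064π cm³/s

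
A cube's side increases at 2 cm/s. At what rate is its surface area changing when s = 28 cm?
672 cm²/s

A = 6s²
dA/dt = 12s · ds/dt = 12·28·2 = 672 cm²/s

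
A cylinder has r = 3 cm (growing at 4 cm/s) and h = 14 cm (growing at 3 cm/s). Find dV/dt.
363π cm³/s

V = πr²h
dV/dt = 2πrh·dr/dt + πr²·dh/dt
= 2π(3)(14)(4) + π(3)²(3)
= 363π cm³/s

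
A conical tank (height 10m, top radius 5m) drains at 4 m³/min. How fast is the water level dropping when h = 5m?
16/(25π) ≈ 0.2037 m/min

r/h = 5/10, so r = (1/2)h
V = (1/3)πr²h = (1/3)π((1/2)h)²h = (1/12)πh³
dV/dh = (1/4)πh²
dh/dt = (dV/dt)/(dV/dh) = -4/((1/4)π·5²) = -16/(25π) m/min
The level is dropping at 16/(25π) ≈ 0.2037 m/min.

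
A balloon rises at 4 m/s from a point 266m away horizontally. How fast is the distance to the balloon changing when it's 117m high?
468√84445/84445 ≈ 1.61 m/s

z² = 266² + y²
z = √(266² + 117²) = √84445
dz/dt = y/z · dy/dt = 117/√84445 · 4 = 468√84445/84445 ≈ 1.61 m/s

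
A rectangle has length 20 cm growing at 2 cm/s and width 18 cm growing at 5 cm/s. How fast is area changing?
136 cm²/s

A = lw
dA/dt = w·dl/dt + l·dw/dt = 18·2 + 20·5 = 136 cm²/s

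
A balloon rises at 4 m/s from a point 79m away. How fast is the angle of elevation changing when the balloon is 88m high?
0.022596 rad/s

tan(θ) = y/79
sec²(θ) · dθ/dt = (1/79) · dy/dt
dθ/dt = cos²(θ)/79 · 4 = 79/(79² + 88²) · 4
dθ/dt = 0.022596 rad/s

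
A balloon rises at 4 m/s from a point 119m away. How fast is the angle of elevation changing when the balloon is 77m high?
0.023693 rad/s

tan(θ) = y/119
sec²(θ) · dθ/dt = (1/119) · dy/dt
dθ/dt = cos²(θ)/119 · 4 = 119/(119² + 77²) · 4
dθ/dt = 0.023693 rad/s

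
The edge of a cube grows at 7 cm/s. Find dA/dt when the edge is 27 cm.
2268 cm²/s

A = 6s²
dA/dt = 12s · ds/dt = 12·27·7 = 2268 cm²/s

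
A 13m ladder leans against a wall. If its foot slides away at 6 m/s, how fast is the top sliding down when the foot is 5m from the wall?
5/2 = 2.5 m/s

x² + y² = 13²
2x·dx/dt + 2y·dy/dt = 0
dy/dt = -x/y · dx/dt = -5/12 · 6 = -5/2 m/s
The top is descending at 5/2 = 2.5 m/s.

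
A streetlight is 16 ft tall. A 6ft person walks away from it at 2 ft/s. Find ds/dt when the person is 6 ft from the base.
6/5 ft/s

By similar triangles: 16/(x+s) = 6/s
Solving: s = 6x/10
ds/dt = 6/10 · dx/dt = 3/5 · 2 = 6/5 ft/s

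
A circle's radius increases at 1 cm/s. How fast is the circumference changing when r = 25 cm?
2π cm/s

C = 2πr
dC/dt = 2π · dr/dt = 2π · 1 = 2π cm/s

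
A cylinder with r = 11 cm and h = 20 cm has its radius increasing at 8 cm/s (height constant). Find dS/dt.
672π cm²/s

S = 2πrh + 2πr² (lateral + bases)
dS/dt = (2πh + 4πr)·dr/dt = (2π·20 + 4π·11)·8
= 672π cm²/s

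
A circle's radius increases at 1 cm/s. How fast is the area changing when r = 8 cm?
16π cm²/s

A = πr²
dA/dt = 2πr · dr/dt = 2π(8)(1) = 16π cm²/s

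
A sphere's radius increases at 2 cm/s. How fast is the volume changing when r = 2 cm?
32π cm³/s

V = (4/3)πr³
dV/dt = dV/dr · dr/dt = 4πr² · 2
At r = 2: dV/dt = 32π cm³/s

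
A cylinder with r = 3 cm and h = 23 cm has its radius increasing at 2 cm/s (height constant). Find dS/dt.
116π cm²/s

S = 2πrh + 2πr² (lateral + bases)
dS/dt = (2πh + 4πr)·dr/dt = (2π·23 + 4π·3)·2
= 116π cm²/s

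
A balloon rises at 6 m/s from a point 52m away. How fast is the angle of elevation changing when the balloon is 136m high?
0.014717 rad/s

tan(θ) = y/52
sec²(θ) · dθ/dt = (1/52) · dy/dt
dθ/dt = cos²(θ)/52 · 6 = 52/(52² + 136²) · 6
dθ/dt = 0.014717 rad/s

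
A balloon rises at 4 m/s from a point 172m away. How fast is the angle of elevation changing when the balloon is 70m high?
0.019951 rad/s

tan(θ) = y/172
sec²(θ) · dθ/dt = (1/172) · dy/dt
dθ/dt = cos²(θ)/172 · 4 = 172/(172² + 70²) · 4
dθ/dt = 0.019951 rad/s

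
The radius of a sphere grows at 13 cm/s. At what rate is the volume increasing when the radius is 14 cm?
10192π cm³/s

V = (4/3)πr³
dV/dt = dV/dr · dr/dt = 4πr² · 13
At r = 14: dV/dt = 10192π cm³/s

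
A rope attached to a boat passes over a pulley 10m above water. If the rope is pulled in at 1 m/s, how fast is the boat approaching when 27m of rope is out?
27√629/629 ≈ 1.077 m/s

rope² = x² + 10²
x = √(27² - 10²) = √629
dx/dt = (rope/x) · d(rope)/dt = (27/√629) · (-1) = -27√629/629 m/s
The boat approaches at 27√629/629 ≈ 1.077 m/s.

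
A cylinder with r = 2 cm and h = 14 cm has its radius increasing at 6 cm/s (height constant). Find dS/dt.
216π cm²/s

S = 2πrh + 2πr² (lateral + bases)
dS/dt = (2πh + 4πr)·dr/dt = (2π·14 + 4π·2)·6
= 216π cm²/s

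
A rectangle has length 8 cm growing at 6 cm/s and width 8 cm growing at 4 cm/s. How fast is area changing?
80 cm²/s

A = lw
dA/dt = w·dl/dt + l·dw/dt = 8·6 + 8·4 = 80 cm²/s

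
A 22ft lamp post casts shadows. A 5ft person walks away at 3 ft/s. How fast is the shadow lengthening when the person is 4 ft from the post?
15/17 ft/s

By similar triangles: 22/(x+s) = 5/s
Solving: s = 5x/17
ds/dt = 5/17 · dx/dt = 5/17 · 3 = 15/17 ft/s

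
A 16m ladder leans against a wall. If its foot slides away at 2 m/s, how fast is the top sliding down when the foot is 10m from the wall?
10√39/39 ≈ 1.601 m/s

x² + y² = 16²
2x·dx/dt + 2y·dy/dt = 0
dy/dt = -x/y · dx/dt = -10/(2√39) · 2 = -10√39/39 m/s
The top is descending at 10√39/39 ≈ 1.601 m/s.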